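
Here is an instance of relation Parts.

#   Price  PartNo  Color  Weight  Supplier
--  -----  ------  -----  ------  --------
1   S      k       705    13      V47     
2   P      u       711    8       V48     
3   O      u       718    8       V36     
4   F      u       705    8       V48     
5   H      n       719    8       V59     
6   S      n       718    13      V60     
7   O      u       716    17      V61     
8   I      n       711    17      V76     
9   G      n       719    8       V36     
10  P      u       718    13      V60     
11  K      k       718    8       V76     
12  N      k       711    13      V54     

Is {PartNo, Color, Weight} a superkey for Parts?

Rows 5 and 9 have the same {PartNo, Color, Weight} value (PartNo=n, Color=719, Weight=8) but are distinct tuples, so {PartNo, Color, Weight} does not determine every attribute — not a superkey.

No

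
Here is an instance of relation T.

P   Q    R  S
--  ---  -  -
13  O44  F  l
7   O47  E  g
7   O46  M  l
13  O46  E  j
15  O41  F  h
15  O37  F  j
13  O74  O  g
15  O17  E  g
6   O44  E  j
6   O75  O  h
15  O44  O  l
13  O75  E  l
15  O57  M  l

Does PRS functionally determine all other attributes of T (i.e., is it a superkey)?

All 13 rows have distinct PRS values, so PRS → (all attributes) holds and PRS is a superkey.

Yes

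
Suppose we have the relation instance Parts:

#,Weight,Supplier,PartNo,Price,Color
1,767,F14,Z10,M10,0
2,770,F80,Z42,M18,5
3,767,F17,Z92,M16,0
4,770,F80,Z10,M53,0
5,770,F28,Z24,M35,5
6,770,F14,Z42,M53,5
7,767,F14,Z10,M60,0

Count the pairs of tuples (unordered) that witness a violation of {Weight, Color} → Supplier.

5

(Weight=767, Color=0): violating pairs (1,3), (3,7) — 2 pairs.
(Weight=770, Color=5): violating pairs (2,5), (2,6), (5,6) — 3 pairs.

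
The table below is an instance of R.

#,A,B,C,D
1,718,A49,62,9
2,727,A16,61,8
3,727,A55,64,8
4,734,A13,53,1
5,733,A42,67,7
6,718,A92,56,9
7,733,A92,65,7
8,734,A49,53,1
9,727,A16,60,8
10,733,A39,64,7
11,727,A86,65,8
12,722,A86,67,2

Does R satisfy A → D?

Yes

A=718: rows 1, 6 → D = 9, 9 ✓
A=727: rows 2, 3, 9, 11 → D = 8, 8, 8, 8 ✓
A=734: rows 4, 8 → D = 1, 1 ✓
A=733: rows 5, 7, 10 → D = 7, 7, 7 ✓
A=722: row 12 → D = 2 ✓
Every A value is associated with a single D value, so A → D holds.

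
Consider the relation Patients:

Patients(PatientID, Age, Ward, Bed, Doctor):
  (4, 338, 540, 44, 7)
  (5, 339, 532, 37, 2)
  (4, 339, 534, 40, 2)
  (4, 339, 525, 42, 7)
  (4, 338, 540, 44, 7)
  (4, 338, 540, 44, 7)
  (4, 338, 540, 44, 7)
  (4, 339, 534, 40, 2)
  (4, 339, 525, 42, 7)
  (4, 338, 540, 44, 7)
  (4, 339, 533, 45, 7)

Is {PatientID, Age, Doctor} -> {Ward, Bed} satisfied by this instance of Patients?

No

(PatientID=4, Age=338, Doctor=7): 5 rows → {Ward,Bed} = (540, 44), (540, 44), (540, 44), (540, 44), (540, 44) ✓
(PatientID=5, Age=339, Doctor=2): 1 row → {Ward,Bed} = (532, 37) ✓
(PatientID=4, Age=339, Doctor=2): 2 rows → {Ward,Bed} = (534, 40), (534, 40) ✓
(PatientID=4, Age=339, Doctor=7): 3 rows → {Ward,Bed} takes values {(525, 42), (533, 45)} — violation
Two rows agree on {PatientID, Age, Doctor} but differ on {Ward, Bed}, so {PatientID, Age, Doctor} -> {Ward, Bed} does not hold.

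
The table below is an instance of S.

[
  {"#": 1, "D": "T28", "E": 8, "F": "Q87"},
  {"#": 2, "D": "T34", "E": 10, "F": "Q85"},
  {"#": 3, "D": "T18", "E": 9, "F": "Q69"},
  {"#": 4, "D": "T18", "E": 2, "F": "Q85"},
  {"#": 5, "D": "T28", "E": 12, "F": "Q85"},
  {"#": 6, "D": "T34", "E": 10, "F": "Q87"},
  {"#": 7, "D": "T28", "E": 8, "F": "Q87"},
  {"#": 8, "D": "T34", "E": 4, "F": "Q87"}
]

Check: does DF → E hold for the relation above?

(D=T28, F=Q87): rows 1, 7 → E = 8, 8 ✓
(D=T34, F=Q85): row 2 → E = 10 ✓
(D=T18, F=Q69): row 3 → E = 9 ✓
(D=T18, F=Q85): row 4 → E = 2 ✓
(D=T28, F=Q85): row 5 → E = 12 ✓
(D=T34, F=Q87): rows 6, 8 → E takes values {10, 4} — violation
Two rows agree on DF but differ on E, so DF → E does not hold.

No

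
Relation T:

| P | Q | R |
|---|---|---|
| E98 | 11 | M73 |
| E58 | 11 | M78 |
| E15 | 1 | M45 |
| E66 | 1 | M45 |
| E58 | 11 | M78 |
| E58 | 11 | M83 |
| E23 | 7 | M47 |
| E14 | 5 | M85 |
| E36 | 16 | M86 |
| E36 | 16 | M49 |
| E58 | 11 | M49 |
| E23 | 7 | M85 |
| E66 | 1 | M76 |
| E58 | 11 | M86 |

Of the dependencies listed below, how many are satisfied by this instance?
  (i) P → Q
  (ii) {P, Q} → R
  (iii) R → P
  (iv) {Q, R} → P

1

(i) P → Q: every LHS value maps to a single RHS value — holds.
(ii) {P, Q} → R: (P=E58, Q=11): 5 rows → R takes values {M78, M83, M49, M86} — violation; (P=E66, Q=1): 2 rows → R takes values {M45, M76} — violation; (P=E23, Q=7): 2 rows → R takes values {M47, M85} — violation; (P=E36, Q=16): 2 rows → R takes values {M86, M49} — violation — fails.
(iii) R → P: R=M45: 2 rows → P takes values {E15, E66} — violation; R=M85: 2 rows → P takes values {E14, E23} — violation; R=M86: 2 rows → P takes values {E36, E58} — violation; R=M49: 2 rows → P takes values {E36, E58} — violation — fails.
(iv) {Q, R} → P: (Q=1, R=M45): 2 rows → P takes values {E15, E66} — violation — fails.
1 of the 4 dependencies holds.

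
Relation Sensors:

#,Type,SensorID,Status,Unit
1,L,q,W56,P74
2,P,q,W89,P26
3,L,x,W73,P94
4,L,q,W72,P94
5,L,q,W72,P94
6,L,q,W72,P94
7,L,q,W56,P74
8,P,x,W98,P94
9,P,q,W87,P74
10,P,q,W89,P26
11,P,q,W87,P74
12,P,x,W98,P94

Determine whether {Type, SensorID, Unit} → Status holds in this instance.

(Type=L, SensorID=q, Unit=P74): rows 1, 7 → Status = W56, W56 ✓
(Type=P, SensorID=q, Unit=P26): rows 2, 10 → Status = W89, W89 ✓
(Type=L, SensorID=x, Unit=P94): row 3 → Status = W73 ✓
(Type=L, SensorID=q, Unit=P94): rows 4, 5, 6 → Status = W72, W72, W72 ✓
(Type=P, SensorID=x, Unit=P94): rows 8, 12 → Status = W98, W98 ✓
(Type=P, SensorID=q, Unit=P74): rows 9, 11 → Status = W87, W87 ✓
Every {Type, SensorID, Unit} value is associated with a single Status value, so {Type, SensorID, Unit} → Status holds.

Yes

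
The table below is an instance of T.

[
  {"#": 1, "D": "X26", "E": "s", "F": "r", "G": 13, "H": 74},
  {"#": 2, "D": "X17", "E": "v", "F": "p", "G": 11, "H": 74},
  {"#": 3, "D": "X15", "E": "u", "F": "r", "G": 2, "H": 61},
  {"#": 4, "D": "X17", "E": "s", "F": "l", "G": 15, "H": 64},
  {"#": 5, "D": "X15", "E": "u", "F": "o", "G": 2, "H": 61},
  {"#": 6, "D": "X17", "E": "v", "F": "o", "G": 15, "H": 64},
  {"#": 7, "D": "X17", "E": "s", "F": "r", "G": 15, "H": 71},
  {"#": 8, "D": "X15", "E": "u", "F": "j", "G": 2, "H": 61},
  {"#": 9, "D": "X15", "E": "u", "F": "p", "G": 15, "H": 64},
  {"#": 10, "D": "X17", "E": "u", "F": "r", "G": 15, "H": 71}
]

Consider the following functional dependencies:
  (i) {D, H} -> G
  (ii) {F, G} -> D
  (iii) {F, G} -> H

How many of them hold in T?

3

(i) {D, H} -> G: every LHS value maps to a single RHS value — holds.
(ii) {F, G} -> D: every LHS value maps to a single RHS value — holds.
(iii) {F, G} -> H: every LHS value maps to a single RHS value — holds.
3 of the 3 dependencies hold.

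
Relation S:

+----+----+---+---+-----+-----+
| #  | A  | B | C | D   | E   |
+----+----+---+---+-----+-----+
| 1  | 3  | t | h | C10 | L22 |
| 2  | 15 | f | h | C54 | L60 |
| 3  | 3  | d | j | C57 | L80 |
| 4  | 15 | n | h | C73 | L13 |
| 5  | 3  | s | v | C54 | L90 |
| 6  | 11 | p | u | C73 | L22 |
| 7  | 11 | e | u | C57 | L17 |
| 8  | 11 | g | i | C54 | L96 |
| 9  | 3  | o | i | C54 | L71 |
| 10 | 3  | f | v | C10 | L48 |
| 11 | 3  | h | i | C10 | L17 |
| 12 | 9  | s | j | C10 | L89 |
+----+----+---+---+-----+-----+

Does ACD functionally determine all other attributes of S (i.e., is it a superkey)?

Yes

All 12 rows have distinct ACD values, so ACD → (all attributes) holds and ACD is a superkey.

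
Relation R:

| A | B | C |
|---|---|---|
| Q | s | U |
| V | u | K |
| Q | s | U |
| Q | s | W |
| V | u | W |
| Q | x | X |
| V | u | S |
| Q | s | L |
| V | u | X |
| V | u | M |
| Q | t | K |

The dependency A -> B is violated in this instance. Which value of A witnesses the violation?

Q

A=Q: 6 rows → B takes values {s, x, t} — violation
A=V: 5 rows → B = u, u, u, u, u ✓
The only A value with inconsistent B is A=Q.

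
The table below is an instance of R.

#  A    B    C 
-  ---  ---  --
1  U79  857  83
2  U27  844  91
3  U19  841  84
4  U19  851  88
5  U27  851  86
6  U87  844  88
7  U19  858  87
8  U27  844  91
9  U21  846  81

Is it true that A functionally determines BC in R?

A=U79: row 1 → {B,C} = (857, 83) ✓
A=U27: rows 2, 5, 8 → {B,C} takes values {(844, 91), (851, 86)} — violation
A=U19: rows 3, 4, 7 → {B,C} takes values {(841, 84), (851, 88), (858, 87)} — violation
A=U87: row 6 → {B,C} = (844, 88) ✓
A=U21: row 9 → {B,C} = (846, 81) ✓
Two rows agree on A but differ on BC, so A -> BC does not hold.

No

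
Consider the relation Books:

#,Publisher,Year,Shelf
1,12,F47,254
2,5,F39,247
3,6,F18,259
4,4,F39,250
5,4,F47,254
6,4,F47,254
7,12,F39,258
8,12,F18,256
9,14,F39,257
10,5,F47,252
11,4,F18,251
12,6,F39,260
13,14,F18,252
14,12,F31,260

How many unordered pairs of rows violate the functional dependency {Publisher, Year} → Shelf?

0

(Publisher=4, Year=F47): all 2 rows agree on Shelf — 0 pairs.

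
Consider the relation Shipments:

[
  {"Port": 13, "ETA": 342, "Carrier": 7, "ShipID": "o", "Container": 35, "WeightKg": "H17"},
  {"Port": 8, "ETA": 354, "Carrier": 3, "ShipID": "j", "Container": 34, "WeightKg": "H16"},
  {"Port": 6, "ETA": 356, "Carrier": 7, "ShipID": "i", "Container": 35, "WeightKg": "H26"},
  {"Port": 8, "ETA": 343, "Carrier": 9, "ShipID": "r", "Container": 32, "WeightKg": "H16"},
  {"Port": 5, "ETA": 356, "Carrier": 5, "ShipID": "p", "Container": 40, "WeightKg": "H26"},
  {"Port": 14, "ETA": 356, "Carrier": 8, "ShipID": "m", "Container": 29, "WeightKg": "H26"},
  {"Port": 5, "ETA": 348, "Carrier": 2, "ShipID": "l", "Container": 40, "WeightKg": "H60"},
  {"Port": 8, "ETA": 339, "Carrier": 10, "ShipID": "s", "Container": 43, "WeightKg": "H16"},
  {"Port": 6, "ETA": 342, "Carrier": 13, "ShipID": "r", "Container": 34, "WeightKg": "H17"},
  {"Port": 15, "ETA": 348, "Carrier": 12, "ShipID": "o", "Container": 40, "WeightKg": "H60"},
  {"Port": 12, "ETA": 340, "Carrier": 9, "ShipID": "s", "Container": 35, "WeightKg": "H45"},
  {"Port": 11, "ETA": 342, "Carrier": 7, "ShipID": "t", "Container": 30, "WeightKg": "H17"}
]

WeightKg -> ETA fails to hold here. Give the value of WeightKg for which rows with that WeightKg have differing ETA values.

WeightKg=H17: 3 rows → ETA = 342, 342, 342 ✓
WeightKg=H16: 3 rows → ETA takes values {354, 343, 339} — violation
WeightKg=H26: 3 rows → ETA = 356, 356, 356 ✓
WeightKg=H60: 2 rows → ETA = 348, 348 ✓
WeightKg=H45: 1 row → ETA = 340 ✓
The only WeightKg value with inconsistent ETA is WeightKg=H16.

H16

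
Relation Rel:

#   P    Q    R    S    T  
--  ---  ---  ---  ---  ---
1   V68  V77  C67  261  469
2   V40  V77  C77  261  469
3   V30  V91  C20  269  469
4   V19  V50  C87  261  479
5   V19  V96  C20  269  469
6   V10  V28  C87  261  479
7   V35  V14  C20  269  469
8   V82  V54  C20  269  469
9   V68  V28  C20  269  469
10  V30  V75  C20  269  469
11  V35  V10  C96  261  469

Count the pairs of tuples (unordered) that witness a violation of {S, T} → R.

(S=261, T=469): violating pairs (1,2), (1,11), (2,11) — 3 pairs.
(S=269, T=469): all 6 rows agree on R — 0 pairs.
(S=261, T=479): all 2 rows agree on R — 0 pairs.

3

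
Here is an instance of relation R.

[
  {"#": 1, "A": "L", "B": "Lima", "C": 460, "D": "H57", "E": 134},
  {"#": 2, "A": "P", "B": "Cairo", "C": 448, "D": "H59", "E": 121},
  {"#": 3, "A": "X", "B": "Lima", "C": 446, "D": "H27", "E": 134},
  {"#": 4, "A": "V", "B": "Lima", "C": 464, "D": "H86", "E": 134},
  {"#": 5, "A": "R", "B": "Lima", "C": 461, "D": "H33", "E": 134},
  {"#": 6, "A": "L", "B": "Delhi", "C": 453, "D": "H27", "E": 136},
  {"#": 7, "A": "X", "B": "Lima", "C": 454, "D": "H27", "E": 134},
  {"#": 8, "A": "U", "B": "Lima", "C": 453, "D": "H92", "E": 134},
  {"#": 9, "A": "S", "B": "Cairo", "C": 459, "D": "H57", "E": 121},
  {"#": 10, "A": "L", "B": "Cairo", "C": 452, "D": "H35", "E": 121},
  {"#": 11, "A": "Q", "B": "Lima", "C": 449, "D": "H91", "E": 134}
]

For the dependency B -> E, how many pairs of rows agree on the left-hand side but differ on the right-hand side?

0

B=Lima: all 7 rows agree on E — 0 pairs.
B=Cairo: all 3 rows agree on E — 0 pairs.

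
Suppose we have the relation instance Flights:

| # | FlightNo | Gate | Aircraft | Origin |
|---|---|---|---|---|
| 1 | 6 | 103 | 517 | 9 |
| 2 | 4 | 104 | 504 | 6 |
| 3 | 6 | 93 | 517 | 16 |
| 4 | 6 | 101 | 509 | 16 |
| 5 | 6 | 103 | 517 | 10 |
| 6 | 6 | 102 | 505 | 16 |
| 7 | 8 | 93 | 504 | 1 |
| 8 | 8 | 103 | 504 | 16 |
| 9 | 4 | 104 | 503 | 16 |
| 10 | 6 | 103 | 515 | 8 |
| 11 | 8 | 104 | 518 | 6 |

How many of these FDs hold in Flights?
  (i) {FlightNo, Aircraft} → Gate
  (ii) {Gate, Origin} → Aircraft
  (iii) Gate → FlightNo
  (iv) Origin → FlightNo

0

(i) {FlightNo, Aircraft} → Gate: (FlightNo=6, Aircraft=517): rows 1, 3, 5 → Gate takes values {103, 93} — violation; (FlightNo=8, Aircraft=504): rows 7, 8 → Gate takes values {93, 103} — violation — fails.
(ii) {Gate, Origin} → Aircraft: (Gate=104, Origin=6): rows 2, 11 → Aircraft takes values {504, 518} — violation — fails.
(iii) Gate → FlightNo: Gate=103: rows 1, 5, 8, 10 → FlightNo takes values {6, 8} — violation; Gate=104: rows 2, 9, 11 → FlightNo takes values {4, 8} — violation; Gate=93: rows 3, 7 → FlightNo takes values {6, 8} — violation — fails.
(iv) Origin → FlightNo: Origin=6: rows 2, 11 → FlightNo takes values {4, 8} — violation; Origin=16: rows 3, 4, 6, 8, 9 → FlightNo takes values {6, 8, 4} — violation — fails.
None of the 4 dependencies hold.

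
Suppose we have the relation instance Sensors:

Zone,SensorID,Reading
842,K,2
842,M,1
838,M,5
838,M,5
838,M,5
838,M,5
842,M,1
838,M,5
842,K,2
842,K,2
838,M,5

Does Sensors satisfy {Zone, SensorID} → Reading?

Yes

(Zone=842, SensorID=K): 3 rows → Reading = 2, 2, 2 ✓
(Zone=842, SensorID=M): 2 rows → Reading = 1, 1 ✓
(Zone=838, SensorID=M): 6 rows → Reading = 5, 5, 5, 5, 5, 5 ✓
Every {Zone, SensorID} value is associated with a single Reading value, so {Zone, SensorID} → Reading holds.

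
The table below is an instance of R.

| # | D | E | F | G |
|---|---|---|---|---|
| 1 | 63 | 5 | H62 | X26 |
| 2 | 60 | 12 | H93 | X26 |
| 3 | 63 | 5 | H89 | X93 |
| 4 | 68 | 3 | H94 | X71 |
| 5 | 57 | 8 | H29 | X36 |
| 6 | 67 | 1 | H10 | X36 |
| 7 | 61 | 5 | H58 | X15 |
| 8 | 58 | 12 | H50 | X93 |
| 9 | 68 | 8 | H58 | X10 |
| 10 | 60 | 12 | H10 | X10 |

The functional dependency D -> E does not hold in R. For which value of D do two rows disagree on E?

D=63: rows 1, 3 → E = 5, 5 ✓
D=60: rows 2, 10 → E = 12, 12 ✓
D=68: rows 4, 9 → E takes values {3, 8} — violation
D=57: row 5 → E = 8 ✓
D=67: row 6 → E = 1 ✓
D=61: row 7 → E = 5 ✓
D=58: row 8 → E = 12 ✓
The only D value with inconsistent E is D=68.

68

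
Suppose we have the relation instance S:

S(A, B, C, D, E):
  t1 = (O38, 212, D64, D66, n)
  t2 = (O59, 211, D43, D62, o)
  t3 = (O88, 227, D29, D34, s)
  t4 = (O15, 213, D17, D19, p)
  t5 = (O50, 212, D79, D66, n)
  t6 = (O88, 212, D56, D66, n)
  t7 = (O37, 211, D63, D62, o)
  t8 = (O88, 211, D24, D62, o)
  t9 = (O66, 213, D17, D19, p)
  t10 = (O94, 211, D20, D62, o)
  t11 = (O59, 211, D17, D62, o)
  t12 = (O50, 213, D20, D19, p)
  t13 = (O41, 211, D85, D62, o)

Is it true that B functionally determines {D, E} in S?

B=212: rows 1, 5, 6 → {D,E} = (D66, n), (D66, n), (D66, n) ✓
B=211: rows 2, 7, 8, 10, 11, 13 → {D,E} = (D62, o), (D62, o), (D62, o), (D62, o), (D62, o), (D62, o) ✓
B=227: row 3 → {D,E} = (D34, s) ✓
B=213: rows 4, 9, 12 → {D,E} = (D19, p), (D19, p), (D19, p) ✓
Every B value is associated with a single {D, E} value, so B → {D, E} holds.

Yes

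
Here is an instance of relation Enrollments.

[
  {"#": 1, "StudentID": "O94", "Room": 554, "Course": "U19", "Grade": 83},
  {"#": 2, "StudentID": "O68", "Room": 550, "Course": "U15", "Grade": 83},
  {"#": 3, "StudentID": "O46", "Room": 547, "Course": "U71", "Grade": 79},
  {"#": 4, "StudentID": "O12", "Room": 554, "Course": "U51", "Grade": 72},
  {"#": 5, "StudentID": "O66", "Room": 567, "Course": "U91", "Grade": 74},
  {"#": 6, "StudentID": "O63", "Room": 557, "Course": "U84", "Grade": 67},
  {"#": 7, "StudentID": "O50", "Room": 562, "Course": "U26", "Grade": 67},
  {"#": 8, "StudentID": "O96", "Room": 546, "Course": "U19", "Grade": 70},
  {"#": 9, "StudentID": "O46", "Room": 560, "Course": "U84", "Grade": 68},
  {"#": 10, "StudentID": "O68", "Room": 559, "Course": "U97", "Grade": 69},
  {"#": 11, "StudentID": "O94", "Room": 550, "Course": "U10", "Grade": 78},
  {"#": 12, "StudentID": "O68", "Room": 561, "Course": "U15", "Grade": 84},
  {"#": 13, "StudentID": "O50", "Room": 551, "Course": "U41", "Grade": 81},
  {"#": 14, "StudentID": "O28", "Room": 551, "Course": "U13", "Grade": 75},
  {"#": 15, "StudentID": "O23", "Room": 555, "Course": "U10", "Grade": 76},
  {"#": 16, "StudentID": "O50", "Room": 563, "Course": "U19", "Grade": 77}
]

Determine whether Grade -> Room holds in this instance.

Grade=83: rows 1, 2 → Room takes values {554, 550} — violation
Grade=79: row 3 → Room = 547 ✓
Grade=72: row 4 → Room = 554 ✓
Grade=74: row 5 → Room = 567 ✓
Grade=67: rows 6, 7 → Room takes values {557, 562} — violation
Grade=70: row 8 → Room = 546 ✓
Grade=68: row 9 → Room = 560 ✓
Grade=69: row 10 → Room = 559 ✓
Grade=78: row 11 → Room = 550 ✓
Grade=84: row 12 → Room = 561 ✓
Grade=81: row 13 → Room = 551 ✓
Grade=75: row 14 → Room = 551 ✓
Grade=76: row 15 → Room = 555 ✓
Grade=77: row 16 → Room = 563 ✓
Two rows agree on Grade but differ on Room, so Grade -> Room does not hold.

No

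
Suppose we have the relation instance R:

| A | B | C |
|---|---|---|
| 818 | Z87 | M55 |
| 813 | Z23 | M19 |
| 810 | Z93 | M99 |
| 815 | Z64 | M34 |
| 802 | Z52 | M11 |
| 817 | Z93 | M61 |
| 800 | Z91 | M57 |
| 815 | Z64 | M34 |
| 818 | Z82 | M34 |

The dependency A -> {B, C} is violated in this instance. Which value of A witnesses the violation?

818

A=818: 2 rows → {B,C} takes values {(Z87, M55), (Z82, M34)} — violation
A=813: 1 row → {B,C} = (Z23, M19) ✓
A=810: 1 row → {B,C} = (Z93, M99) ✓
A=815: 2 rows → {B,C} = (Z64, M34), (Z64, M34) ✓
A=802: 1 row → {B,C} = (Z52, M11) ✓
A=817: 1 row → {B,C} = (Z93, M61) ✓
A=800: 1 row → {B,C} = (Z91, M57) ✓
The only A value with inconsistent RHS is A=818.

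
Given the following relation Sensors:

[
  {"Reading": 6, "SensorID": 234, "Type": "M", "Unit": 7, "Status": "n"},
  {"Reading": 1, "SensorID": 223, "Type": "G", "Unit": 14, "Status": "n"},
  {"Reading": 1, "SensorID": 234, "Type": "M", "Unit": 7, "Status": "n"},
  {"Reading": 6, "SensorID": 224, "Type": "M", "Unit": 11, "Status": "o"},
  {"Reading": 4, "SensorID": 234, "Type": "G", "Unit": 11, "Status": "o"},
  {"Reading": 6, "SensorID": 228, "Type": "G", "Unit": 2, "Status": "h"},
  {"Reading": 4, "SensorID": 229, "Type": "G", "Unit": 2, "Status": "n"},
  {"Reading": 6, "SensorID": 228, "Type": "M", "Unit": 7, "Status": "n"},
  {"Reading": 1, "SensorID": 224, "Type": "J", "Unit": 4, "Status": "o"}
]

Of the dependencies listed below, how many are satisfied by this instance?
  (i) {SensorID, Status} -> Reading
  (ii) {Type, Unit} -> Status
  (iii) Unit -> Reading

(i) {SensorID, Status} -> Reading: (SensorID=234, Status=n): 2 rows → Reading takes values {6, 1} — violation; (SensorID=224, Status=o): 2 rows → Reading takes values {6, 1} — violation — fails.
(ii) {Type, Unit} -> Status: (Type=G, Unit=2): 2 rows → Status takes values {h, n} — violation — fails.
(iii) Unit -> Reading: Unit=7: 3 rows → Reading takes values {6, 1} — violation; Unit=11: 2 rows → Reading takes values {6, 4} — violation; Unit=2: 2 rows → Reading takes values {6, 4} — violation — fails.
None of the 3 dependencies hold.

0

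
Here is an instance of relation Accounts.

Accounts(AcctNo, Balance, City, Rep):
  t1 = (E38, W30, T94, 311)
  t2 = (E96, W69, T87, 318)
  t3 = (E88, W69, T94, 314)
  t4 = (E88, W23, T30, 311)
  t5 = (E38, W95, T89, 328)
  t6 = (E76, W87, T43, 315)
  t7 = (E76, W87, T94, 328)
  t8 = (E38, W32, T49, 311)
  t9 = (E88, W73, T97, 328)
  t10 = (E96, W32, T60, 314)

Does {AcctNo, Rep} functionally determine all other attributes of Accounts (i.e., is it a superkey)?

Rows 1 and 8 have the same {AcctNo, Rep} value (AcctNo=E38, Rep=311) but are distinct tuples, so {AcctNo, Rep} does not determine every attribute — not a superkey.

No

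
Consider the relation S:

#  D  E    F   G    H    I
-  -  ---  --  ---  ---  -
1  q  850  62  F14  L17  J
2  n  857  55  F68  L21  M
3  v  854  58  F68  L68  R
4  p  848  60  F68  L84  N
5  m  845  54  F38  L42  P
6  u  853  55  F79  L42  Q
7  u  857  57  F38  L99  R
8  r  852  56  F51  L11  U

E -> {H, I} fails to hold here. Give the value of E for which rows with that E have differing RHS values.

E=850: row 1 → {H,I} = (L17, J) ✓
E=857: rows 2, 7 → {H,I} takes values {(L21, M), (L99, R)} — violation
E=854: row 3 → {H,I} = (L68, R) ✓
E=848: row 4 → {H,I} = (L84, N) ✓
E=845: row 5 → {H,I} = (L42, P) ✓
E=853: row 6 → {H,I} = (L42, Q) ✓
E=852: row 8 → {H,I} = (L11, U) ✓
The only E value with inconsistent RHS is E=857.

857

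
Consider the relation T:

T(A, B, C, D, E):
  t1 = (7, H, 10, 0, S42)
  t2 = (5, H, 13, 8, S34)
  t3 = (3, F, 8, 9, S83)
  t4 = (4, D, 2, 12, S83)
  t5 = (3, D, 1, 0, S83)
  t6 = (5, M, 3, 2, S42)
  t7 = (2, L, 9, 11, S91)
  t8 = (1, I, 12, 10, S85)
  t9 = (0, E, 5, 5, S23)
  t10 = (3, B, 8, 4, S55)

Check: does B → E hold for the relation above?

B=H: rows 1, 2 → E takes values {S42, S34} — violation
B=F: row 3 → E = S83 ✓
B=D: rows 4, 5 → E = S83, S83 ✓
B=M: row 6 → E = S42 ✓
B=L: row 7 → E = S91 ✓
B=I: row 8 → E = S85 ✓
B=E: row 9 → E = S23 ✓
B=B: row 10 → E = S55 ✓
Two rows agree on B but differ on E, so B → E does not hold.

No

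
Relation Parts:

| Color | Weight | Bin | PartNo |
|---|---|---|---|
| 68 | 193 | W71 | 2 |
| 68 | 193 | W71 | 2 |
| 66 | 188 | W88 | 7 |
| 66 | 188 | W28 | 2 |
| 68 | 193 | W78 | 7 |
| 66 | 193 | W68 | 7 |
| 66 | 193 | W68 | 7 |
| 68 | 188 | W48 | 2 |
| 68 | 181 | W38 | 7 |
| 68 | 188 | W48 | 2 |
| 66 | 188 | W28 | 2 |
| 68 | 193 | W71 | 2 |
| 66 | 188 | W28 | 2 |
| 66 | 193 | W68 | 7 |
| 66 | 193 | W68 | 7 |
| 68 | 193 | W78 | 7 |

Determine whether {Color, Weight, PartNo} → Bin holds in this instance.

Yes

(Color=68, Weight=193, PartNo=2): 3 rows → Bin = W71, W71, W71 ✓
(Color=66, Weight=188, PartNo=7): 1 row → Bin = W88 ✓
(Color=66, Weight=188, PartNo=2): 3 rows → Bin = W28, W28, W28 ✓
(Color=68, Weight=193, PartNo=7): 2 rows → Bin = W78, W78 ✓
(Color=66, Weight=193, PartNo=7): 4 rows → Bin = W68, W68, W68, W68 ✓
(Color=68, Weight=188, PartNo=2): 2 rows → Bin = W48, W48 ✓
(Color=68, Weight=181, PartNo=7): 1 row → Bin = W38 ✓
Every {Color, Weight, PartNo} value is associated with a single Bin value, so {Color, Weight, PartNo} → Bin holds.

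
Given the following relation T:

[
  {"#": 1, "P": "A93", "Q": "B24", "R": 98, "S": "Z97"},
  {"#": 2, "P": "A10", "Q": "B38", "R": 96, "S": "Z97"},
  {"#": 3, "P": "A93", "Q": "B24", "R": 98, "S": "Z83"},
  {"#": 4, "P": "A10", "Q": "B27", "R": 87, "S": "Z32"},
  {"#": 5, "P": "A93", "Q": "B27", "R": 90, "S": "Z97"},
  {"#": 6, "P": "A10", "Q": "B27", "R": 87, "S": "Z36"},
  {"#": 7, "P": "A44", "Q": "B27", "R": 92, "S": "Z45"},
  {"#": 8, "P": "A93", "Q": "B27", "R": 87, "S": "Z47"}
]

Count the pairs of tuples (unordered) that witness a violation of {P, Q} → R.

(P=A93, Q=B24): all 2 rows agree on R — 0 pairs.
(P=A10, Q=B27): all 2 rows agree on R — 0 pairs.
(P=A93, Q=B27): violating pairs (5,8) — 1 pair.

1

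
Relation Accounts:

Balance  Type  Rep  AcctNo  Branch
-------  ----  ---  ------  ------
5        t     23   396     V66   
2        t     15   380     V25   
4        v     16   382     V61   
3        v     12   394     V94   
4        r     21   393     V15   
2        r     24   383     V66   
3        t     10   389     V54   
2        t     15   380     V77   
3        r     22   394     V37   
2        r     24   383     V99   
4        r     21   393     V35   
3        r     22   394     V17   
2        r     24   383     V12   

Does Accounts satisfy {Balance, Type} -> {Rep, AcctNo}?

(Balance=5, Type=t): 1 row → {Rep,AcctNo} = (23, 396) ✓
(Balance=2, Type=t): 2 rows → {Rep,AcctNo} = (15, 380), (15, 380) ✓
(Balance=4, Type=v): 1 row → {Rep,AcctNo} = (16, 382) ✓
(Balance=3, Type=v): 1 row → {Rep,AcctNo} = (12, 394) ✓
(Balance=4, Type=r): 2 rows → {Rep,AcctNo} = (21, 393), (21, 393) ✓
(Balance=2, Type=r): 3 rows → {Rep,AcctNo} = (24, 383), (24, 383), (24, 383) ✓
(Balance=3, Type=t): 1 row → {Rep,AcctNo} = (10, 389) ✓
(Balance=3, Type=r): 2 rows → {Rep,AcctNo} = (22, 394), (22, 394) ✓
Every {Balance, Type} value is associated with a single {Rep, AcctNo} value, so {Balance, Type} -> {Rep, AcctNo} holds.

Yes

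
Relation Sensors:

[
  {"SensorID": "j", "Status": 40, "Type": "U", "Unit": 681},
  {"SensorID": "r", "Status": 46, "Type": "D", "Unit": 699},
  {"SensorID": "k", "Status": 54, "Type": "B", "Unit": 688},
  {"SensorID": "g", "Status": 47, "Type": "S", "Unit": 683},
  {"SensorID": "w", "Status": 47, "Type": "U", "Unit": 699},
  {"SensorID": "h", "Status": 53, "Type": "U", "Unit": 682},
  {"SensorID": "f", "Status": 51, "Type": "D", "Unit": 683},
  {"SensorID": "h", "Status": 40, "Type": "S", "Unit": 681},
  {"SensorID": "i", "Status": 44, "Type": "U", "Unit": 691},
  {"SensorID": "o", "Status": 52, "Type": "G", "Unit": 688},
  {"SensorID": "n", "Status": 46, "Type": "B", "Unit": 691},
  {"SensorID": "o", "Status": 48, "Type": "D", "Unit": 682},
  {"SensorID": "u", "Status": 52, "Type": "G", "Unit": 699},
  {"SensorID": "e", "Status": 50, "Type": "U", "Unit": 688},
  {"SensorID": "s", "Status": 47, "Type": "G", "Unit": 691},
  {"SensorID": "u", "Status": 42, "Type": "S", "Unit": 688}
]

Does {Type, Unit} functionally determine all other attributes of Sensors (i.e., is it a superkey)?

All 16 rows have distinct {Type, Unit} values, so {Type, Unit} → (all attributes) holds and {Type, Unit} is a superkey.

Yes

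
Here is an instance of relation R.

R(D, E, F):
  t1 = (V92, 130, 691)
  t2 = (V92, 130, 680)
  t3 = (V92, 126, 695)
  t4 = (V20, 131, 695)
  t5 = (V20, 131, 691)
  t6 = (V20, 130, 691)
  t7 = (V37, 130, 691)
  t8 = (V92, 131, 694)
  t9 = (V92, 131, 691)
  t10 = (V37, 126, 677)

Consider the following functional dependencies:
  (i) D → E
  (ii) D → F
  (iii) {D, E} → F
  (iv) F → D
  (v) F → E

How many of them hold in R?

(i) D → E: D=V92: rows 1, 2, 3, 8, 9 → E takes values {130, 126, 131} — violation; D=V20: rows 4, 5, 6 → E takes values {131, 130} — violation; D=V37: rows 7, 10 → E takes values {130, 126} — violation — fails.
(ii) D → F: D=V92: rows 1, 2, 3, 8, 9 → F takes values {691, 680, 695, 694} — violation; D=V20: rows 4, 5, 6 → F takes values {695, 691} — violation; D=V37: rows 7, 10 → F takes values {691, 677} — violation — fails.
(iii) {D, E} → F: (D=V92, E=130): rows 1, 2 → F takes values {691, 680} — violation; (D=V20, E=131): rows 4, 5 → F takes values {695, 691} — violation; (D=V92, E=131): rows 8, 9 → F takes values {694, 691} — violation — fails.
(iv) F → D: F=691: rows 1, 5, 6, 7, 9 → D takes values {V92, V20, V37} — violation; F=695: rows 3, 4 → D takes values {V92, V20} — violation — fails.
(v) F → E: F=691: rows 1, 5, 6, 7, 9 → E takes values {130, 131} — violation; F=695: rows 3, 4 → E takes values {126, 131} — violation — fails.
None of the 5 dependencies hold.

0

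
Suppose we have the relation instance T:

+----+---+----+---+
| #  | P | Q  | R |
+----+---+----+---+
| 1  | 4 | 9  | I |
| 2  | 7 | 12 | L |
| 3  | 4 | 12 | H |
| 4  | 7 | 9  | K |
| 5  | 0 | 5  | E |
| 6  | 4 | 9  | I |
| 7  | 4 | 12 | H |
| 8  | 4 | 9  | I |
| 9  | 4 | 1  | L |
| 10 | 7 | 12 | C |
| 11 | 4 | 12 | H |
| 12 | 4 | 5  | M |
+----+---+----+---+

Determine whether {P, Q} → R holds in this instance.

(P=4, Q=9): rows 1, 6, 8 → R = I, I, I ✓
(P=7, Q=12): rows 2, 10 → R takes values {L, C} — violation
(P=4, Q=12): rows 3, 7, 11 → R = H, H, H ✓
(P=7, Q=9): row 4 → R = K ✓
(P=0, Q=5): row 5 → R = E ✓
(P=4, Q=1): row 9 → R = L ✓
(P=4, Q=5): row 12 → R = M ✓
Two rows agree on {P, Q} but differ on R, so {P, Q} → R does not hold.

No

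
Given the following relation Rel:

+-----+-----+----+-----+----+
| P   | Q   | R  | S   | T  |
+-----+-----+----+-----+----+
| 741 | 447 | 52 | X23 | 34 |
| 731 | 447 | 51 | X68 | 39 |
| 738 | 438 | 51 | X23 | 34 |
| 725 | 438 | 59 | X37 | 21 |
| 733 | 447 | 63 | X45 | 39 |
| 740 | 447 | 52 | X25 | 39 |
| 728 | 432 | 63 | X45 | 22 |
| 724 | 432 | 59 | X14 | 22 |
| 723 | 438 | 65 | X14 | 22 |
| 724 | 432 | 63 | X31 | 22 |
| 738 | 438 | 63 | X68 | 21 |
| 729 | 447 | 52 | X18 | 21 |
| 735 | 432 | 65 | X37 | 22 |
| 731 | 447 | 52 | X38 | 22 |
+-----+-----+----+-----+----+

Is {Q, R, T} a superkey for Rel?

Two distinct rows share (Q=432, R=63, T=22), so {Q, R, T} does not determine every attribute — not a superkey.

No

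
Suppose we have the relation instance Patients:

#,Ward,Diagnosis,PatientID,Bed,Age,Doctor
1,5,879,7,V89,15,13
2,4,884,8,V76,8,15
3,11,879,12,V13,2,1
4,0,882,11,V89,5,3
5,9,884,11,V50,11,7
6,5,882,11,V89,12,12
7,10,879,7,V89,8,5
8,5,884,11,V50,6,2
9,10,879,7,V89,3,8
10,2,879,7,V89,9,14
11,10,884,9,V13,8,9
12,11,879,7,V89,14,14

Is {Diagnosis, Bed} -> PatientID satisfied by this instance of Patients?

Yes

(Diagnosis=879, Bed=V89): rows 1, 7, 9, 10, 12 → PatientID = 7, 7, 7, 7, 7 ✓
(Diagnosis=884, Bed=V76): row 2 → PatientID = 8 ✓
(Diagnosis=879, Bed=V13): row 3 → PatientID = 12 ✓
(Diagnosis=882, Bed=V89): rows 4, 6 → PatientID = 11, 11 ✓
(Diagnosis=884, Bed=V50): rows 5, 8 → PatientID = 11, 11 ✓
(Diagnosis=884, Bed=V13): row 11 → PatientID = 9 ✓
Every {Diagnosis, Bed} value is associated with a single PatientID value, so {Diagnosis, Bed} -> PatientID holds.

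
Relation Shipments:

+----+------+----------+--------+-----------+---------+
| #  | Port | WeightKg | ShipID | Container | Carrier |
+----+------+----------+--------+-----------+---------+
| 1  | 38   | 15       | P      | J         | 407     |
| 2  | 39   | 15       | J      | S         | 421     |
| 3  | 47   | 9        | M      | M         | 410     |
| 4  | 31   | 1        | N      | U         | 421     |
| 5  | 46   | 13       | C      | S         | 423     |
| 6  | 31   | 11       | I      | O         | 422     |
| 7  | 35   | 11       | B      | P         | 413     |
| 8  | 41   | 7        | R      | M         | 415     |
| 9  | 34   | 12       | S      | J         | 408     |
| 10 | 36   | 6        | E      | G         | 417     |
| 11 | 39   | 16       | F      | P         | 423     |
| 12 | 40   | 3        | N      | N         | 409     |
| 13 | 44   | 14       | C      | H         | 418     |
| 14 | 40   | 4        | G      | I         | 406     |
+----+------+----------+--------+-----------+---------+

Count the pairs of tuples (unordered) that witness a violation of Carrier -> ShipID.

2

Carrier=421: violating pairs (2,4) — 1 pair.
Carrier=423: violating pairs (5,11) — 1 pair.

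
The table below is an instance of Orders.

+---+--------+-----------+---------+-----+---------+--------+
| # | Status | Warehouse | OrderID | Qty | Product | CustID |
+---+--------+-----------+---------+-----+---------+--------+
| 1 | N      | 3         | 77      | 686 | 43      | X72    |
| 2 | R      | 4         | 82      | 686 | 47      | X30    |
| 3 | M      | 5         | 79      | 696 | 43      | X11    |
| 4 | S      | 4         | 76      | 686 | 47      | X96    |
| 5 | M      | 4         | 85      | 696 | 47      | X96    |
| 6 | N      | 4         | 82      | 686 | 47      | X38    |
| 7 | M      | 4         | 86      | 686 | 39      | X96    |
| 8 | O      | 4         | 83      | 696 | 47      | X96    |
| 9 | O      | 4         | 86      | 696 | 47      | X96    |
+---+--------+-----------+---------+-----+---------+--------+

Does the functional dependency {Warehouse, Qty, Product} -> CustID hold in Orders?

No

(Warehouse=3, Qty=686, Product=43): row 1 → CustID = X72 ✓
(Warehouse=4, Qty=686, Product=47): rows 2, 4, 6 → CustID takes values {X30, X96, X38} — violation
(Warehouse=5, Qty=696, Product=43): row 3 → CustID = X11 ✓
(Warehouse=4, Qty=696, Product=47): rows 5, 8, 9 → CustID = X96, X96, X96 ✓
(Warehouse=4, Qty=686, Product=39): row 7 → CustID = X96 ✓
Two rows agree on {Warehouse, Qty, Product} but differ on CustID, so {Warehouse, Qty, Product} -> CustID does not hold.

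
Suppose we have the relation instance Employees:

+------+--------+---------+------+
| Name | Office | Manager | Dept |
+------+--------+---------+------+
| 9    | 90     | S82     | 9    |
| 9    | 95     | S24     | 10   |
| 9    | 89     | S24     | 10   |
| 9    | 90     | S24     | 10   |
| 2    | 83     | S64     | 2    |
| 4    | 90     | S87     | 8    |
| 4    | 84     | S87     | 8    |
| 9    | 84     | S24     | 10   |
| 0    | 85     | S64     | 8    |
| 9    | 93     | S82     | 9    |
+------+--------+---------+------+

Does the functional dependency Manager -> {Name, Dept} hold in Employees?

No

Manager=S82: 2 rows → {Name,Dept} = (9, 9), (9, 9) ✓
Manager=S24: 4 rows → {Name,Dept} = (9, 10), (9, 10), (9, 10), (9, 10) ✓
Manager=S64: 2 rows → {Name,Dept} takes values {(2, 2), (0, 8)} — violation
Manager=S87: 2 rows → {Name,Dept} = (4, 8), (4, 8) ✓
Two rows agree on Manager but differ on {Name, Dept}, so Manager -> {Name, Dept} does not hold.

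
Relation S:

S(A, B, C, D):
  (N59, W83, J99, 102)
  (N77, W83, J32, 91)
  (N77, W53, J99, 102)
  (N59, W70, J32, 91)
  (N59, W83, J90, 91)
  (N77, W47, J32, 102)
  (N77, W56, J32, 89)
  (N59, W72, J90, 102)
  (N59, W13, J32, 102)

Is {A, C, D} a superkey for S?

Yes

All 9 rows have distinct {A, C, D} values, so {A, C, D} → (all attributes) holds and {A, C, D} is a superkey.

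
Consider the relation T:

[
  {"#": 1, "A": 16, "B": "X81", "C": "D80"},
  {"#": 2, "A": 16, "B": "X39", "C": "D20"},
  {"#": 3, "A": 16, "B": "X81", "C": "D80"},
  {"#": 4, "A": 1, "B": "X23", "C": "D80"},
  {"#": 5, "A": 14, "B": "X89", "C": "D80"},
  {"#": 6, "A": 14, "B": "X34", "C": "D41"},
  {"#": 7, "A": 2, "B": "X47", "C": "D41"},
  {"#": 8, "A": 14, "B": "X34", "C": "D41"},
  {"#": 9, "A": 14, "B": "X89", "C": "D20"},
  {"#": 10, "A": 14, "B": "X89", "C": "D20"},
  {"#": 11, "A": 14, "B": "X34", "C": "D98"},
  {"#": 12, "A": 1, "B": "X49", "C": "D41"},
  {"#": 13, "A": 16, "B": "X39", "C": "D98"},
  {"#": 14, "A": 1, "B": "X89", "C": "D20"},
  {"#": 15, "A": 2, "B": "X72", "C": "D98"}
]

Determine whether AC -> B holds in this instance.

(A=16, C=D80): rows 1, 3 → B = X81, X81 ✓
(A=16, C=D20): row 2 → B = X39 ✓
(A=1, C=D80): row 4 → B = X23 ✓
(A=14, C=D80): row 5 → B = X89 ✓
(A=14, C=D41): rows 6, 8 → B = X34, X34 ✓
(A=2, C=D41): row 7 → B = X47 ✓
(A=14, C=D20): rows 9, 10 → B = X89, X89 ✓
(A=14, C=D98): row 11 → B = X34 ✓
(A=1, C=D41): row 12 → B = X49 ✓
(A=16, C=D98): row 13 → B = X39 ✓
(A=1, C=D20): row 14 → B = X89 ✓
(A=2, C=D98): row 15 → B = X72 ✓
Every AC value is associated with a single B value, so AC -> B holds.

Yes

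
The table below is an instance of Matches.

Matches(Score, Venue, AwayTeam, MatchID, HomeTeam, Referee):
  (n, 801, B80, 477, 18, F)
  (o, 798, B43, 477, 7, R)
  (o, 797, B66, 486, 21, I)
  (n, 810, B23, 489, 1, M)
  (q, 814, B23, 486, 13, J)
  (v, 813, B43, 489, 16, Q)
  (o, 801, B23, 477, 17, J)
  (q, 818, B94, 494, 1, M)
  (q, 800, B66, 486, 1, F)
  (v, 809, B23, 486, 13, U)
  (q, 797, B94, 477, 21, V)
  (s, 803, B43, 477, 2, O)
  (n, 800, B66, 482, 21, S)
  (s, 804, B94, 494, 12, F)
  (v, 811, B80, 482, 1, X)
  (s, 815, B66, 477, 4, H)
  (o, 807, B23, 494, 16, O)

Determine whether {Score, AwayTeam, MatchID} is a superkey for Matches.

Yes

All 17 rows have distinct {Score, AwayTeam, MatchID} values, so {Score, AwayTeam, MatchID} → (all attributes) holds and {Score, AwayTeam, MatchID} is a superkey.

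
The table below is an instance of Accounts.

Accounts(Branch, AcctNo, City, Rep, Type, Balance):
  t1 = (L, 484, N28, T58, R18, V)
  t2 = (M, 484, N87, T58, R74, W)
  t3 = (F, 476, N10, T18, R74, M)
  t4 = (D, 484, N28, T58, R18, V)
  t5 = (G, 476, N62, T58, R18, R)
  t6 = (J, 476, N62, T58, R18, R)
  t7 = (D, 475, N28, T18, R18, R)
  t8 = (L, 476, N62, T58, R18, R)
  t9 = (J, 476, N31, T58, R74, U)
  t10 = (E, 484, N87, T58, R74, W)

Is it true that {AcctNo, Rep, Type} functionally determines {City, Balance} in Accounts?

Yes

(AcctNo=484, Rep=T58, Type=R18): rows 1, 4 → {City,Balance} = (N28, V), (N28, V) ✓
(AcctNo=484, Rep=T58, Type=R74): rows 2, 10 → {City,Balance} = (N87, W), (N87, W) ✓
(AcctNo=476, Rep=T18, Type=R74): row 3 → {City,Balance} = (N10, M) ✓
(AcctNo=476, Rep=T58, Type=R18): rows 5, 6, 8 → {City,Balance} = (N62, R), (N62, R), (N62, R) ✓
(AcctNo=475, Rep=T18, Type=R18): row 7 → {City,Balance} = (N28, R) ✓
(AcctNo=476, Rep=T58, Type=R74): row 9 → {City,Balance} = (N31, U) ✓
Every {AcctNo, Rep, Type} value is associated with a single {City, Balance} value, so {AcctNo, Rep, Type} → {City, Balance} holds.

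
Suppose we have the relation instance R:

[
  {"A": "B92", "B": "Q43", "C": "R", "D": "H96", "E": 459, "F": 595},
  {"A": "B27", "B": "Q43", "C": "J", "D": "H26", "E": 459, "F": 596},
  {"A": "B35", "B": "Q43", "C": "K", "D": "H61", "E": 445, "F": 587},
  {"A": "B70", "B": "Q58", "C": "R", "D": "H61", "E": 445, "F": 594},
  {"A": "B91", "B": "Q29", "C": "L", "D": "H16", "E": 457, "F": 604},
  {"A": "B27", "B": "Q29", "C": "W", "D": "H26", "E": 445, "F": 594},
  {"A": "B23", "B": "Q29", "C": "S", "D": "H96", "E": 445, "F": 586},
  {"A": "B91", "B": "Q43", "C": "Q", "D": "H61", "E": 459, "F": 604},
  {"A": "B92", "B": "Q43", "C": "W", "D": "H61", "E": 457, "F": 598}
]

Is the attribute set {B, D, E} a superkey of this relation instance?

All 9 rows have distinct {B, D, E} values, so {B, D, E} → (all attributes) holds and {B, D, E} is a superkey.

Yes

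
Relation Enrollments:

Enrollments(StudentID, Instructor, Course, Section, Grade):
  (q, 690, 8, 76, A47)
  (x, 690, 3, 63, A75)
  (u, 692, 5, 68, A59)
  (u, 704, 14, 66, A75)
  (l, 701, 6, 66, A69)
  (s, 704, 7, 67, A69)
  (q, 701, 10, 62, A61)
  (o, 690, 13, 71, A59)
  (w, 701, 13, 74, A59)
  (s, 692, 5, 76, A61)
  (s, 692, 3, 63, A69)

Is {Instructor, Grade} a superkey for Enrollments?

Yes

All 11 rows have distinct {Instructor, Grade} values, so {Instructor, Grade} → (all attributes) holds and {Instructor, Grade} is a superkey.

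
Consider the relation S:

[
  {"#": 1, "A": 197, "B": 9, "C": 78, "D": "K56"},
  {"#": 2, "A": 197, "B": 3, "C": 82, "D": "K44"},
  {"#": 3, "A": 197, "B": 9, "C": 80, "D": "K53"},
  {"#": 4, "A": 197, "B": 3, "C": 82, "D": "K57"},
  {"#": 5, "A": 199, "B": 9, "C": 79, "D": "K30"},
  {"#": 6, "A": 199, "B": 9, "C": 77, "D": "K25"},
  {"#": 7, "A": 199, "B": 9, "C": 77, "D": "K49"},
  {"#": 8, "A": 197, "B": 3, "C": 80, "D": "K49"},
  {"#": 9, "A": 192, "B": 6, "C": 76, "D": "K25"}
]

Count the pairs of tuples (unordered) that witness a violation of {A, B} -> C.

5

(A=197, B=9): violating pairs (1,3) — 1 pair.
(A=197, B=3): violating pairs (2,8), (4,8) — 2 pairs.
(A=199, B=9): violating pairs (5,6), (5,7) — 2 pairs.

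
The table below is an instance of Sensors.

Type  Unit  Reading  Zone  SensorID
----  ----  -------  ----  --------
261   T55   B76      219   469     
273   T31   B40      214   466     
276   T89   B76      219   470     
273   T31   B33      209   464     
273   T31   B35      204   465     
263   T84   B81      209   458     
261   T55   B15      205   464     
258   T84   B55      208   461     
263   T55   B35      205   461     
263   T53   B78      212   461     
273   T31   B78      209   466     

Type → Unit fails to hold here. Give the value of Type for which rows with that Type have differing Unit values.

Type=261: 2 rows → Unit = T55, T55 ✓
Type=273: 4 rows → Unit = T31, T31, T31, T31 ✓
Type=276: 1 row → Unit = T89 ✓
Type=263: 3 rows → Unit takes values {T84, T55, T53} — violation
Type=258: 1 row → Unit = T84 ✓
The only Type value with inconsistent Unit is Type=263.

263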